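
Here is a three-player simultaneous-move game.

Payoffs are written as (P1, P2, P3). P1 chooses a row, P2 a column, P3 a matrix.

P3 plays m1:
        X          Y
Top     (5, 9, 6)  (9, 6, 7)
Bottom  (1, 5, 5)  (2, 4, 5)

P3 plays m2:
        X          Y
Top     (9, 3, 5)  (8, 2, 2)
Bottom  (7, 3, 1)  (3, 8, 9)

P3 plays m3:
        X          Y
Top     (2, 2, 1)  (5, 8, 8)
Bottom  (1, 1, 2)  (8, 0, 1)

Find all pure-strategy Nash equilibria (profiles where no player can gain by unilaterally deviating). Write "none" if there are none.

For each strategy profile, look for a profitable unilateral deviation.
(Top, X, m1): P1 gets 5, best alternative 1; P2 gets 9, best alternative 6; P3 gets 6, best alternative 5. No profitable deviation — NE.
(Top, X, m2): P3 can switch to m1 (5 → 6). Not NE.
(Top, X, m3): P2 can switch to Y (2 → 8). Not NE.
(Top, Y, m1): P2 can switch to X (6 → 9). Not NE.
(Top, Y, m2): P2 can switch to X (2 → 3). Not NE.
(Top, Y, m3): P1 can switch to Bottom (5 → 8). Not NE.
(Bottom, X, m1): P1 can switch to Top (1 → 5). Not NE.
(Bottom, X, m2): P1 can switch to Top (7 → 9). Not NE.
(Bottom, X, m3): P1 can switch to Top (1 → 2). Not NE.
(Bottom, Y, m1): P1 can switch to Top (2 → 9). Not NE.
(Bottom, Y, m2): P1 can switch to Top (3 → 8). Not NE.
(The remaining 1 profile has a profitable deviation by the same check.)

(Top, X, m1)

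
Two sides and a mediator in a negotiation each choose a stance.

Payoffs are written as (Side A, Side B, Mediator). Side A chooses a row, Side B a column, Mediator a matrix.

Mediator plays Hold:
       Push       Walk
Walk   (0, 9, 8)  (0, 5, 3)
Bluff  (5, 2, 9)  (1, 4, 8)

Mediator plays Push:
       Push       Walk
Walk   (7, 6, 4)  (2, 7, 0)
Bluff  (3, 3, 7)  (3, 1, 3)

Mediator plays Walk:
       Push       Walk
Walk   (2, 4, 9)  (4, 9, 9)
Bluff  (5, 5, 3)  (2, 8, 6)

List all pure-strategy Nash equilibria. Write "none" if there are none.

Pure-strategy Nash equilibria: (Walk, Walk, Walk); (Bluff, Walk, Hold)

Side A against (Push, Hold): payoffs 0, 5 → best response Bluff.
Side A against (Push, Push): payoffs 7, 3 → best response Walk.
Side A against (Push, Walk): payoffs 2, 5 → best response Bluff.
Side A against (Walk, Hold): payoffs 0, 1 → best response Bluff.
Side A against (Walk, Push): payoffs 2, 3 → best response Bluff.
Side A against (Walk, Walk): payoffs 4, 2 → best response Walk.
Side B against (Walk, Hold): payoffs 9, 5 → best response Push.
Side B against (Walk, Push): payoffs 6, 7 → best response Walk.
Side B against (Walk, Walk): payoffs 4, 9 → best response Walk.
Side B against (Bluff, Hold): payoffs 2, 4 → best response Walk.
Side B against (Bluff, Push): payoffs 3, 1 → best response Push.
Side B against (Bluff, Walk): payoffs 5, 8 → best response Walk.
Mediator against (Walk, Push): payoffs 8, 4, 9 → best response Walk.
Mediator against (Walk, Walk): payoffs 3, 0, 9 → best response Walk.
Mediator against (Bluff, Push): payoffs 9, 7, 3 → best response Hold.
Mediator against (Bluff, Walk): payoffs 8, 3, 6 → best response Hold.
Mutual best responses: (Walk, Walk, Walk); (Bluff, Walk, Hold).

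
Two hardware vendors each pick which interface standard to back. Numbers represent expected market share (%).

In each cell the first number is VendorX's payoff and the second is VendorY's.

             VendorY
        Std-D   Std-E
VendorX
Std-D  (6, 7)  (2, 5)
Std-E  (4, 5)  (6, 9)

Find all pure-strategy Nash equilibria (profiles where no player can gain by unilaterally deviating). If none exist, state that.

(Std-D, Std-D): VendorX gets 6, best alternative 4; VendorY gets 7, best alternative 5. No profitable deviation — NE.
(Std-D, Std-E): VendorX can switch to Std-E (2 → 6). Not NE.
(Std-E, Std-D): VendorX can switch to Std-D (4 → 6). Not NE.
(Std-E, Std-E): VendorX gets 6, best alternative 2; VendorY gets 9, best alternative 5. No profitable deviation — NE.

The pure Nash equilibria are (Std-D, Std-D) and (Std-E, Std-E).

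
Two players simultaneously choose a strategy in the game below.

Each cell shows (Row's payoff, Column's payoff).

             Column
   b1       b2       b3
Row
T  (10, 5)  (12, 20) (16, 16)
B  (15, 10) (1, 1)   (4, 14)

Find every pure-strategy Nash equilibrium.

Pure NE: (T, b2)

Row against b1: payoffs 10, 15 → best response B.
Row against b2: payoffs 12, 1 → best response T.
Row against b3: payoffs 16, 4 → best response T.
Column against T: payoffs 5, 20, 16 → best response b2.
Column against B: payoffs 10, 1, 14 → best response b3.
Mutual best responses: (T, b2).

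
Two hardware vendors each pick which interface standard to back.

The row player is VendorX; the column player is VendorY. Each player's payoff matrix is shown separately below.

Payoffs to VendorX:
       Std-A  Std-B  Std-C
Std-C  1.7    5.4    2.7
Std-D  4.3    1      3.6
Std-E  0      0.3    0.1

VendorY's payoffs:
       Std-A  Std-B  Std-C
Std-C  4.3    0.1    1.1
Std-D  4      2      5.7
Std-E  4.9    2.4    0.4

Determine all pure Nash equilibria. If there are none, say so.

(Std-D, Std-C)

VendorX against Std-A: payoffs 1.7, 4.3, 0 → best response Std-D.
VendorX against Std-B: payoffs 5.4, 1, 0.3 → best response Std-C.
VendorX against Std-C: payoffs 2.7, 3.6, 0.1 → best response Std-D.
VendorY against Std-C: payoffs 4.3, 0.1, 1.1 → best response Std-A.
VendorY against Std-D: payoffs 4, 2, 5.7 → best response Std-C.
VendorY against Std-E: payoffs 4.9, 2.4, 0.4 → best response Std-A.
Mutual best responses: (Std-D, Std-C).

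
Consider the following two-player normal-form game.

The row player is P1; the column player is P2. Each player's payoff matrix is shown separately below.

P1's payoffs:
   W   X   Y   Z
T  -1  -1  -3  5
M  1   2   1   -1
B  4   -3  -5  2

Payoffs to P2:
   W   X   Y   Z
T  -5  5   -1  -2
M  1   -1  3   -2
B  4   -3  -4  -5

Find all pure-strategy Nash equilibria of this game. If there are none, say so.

For each player, find the best response to each opponent profile; mutual best responses are the pure NE.
P1 against W: payoffs -1, 1, 4 → best response B.
P1 against X: payoffs -1, 2, -3 → best response M.
P1 against Y: payoffs -3, 1, -5 → best response M.
P1 against Z: payoffs 5, -1, 2 → best response T.
P2 against T: payoffs -5, 5, -1, -2 → best response X.
P2 against M: payoffs 1, -1, 3, -2 → best response Y.
P2 against B: payoffs 4, -3, -4, -5 → best response W.
Mutual best responses: (M, Y); (B, W).

The pure Nash equilibria are (M, Y) and (B, W).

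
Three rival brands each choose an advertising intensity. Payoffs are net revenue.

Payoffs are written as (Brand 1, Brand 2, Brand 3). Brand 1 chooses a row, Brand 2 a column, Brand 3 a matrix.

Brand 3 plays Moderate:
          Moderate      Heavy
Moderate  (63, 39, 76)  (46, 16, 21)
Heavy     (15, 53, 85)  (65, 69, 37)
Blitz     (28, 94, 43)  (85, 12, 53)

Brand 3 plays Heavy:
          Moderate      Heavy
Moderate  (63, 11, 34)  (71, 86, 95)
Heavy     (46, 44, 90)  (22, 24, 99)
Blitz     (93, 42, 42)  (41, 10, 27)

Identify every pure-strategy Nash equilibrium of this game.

(Moderate, Moderate, Moderate) and (Moderate, Heavy, Heavy)

Mark each player's best response to every combination of opponents' strategies; a profile where every player is best-responding is a pure Nash equilibrium.
Brand 1 against (Moderate, Moderate): payoffs 63, 15, 28 → best response Moderate.
Brand 1 against (Moderate, Heavy): payoffs 63, 46, 93 → best response Blitz.
Brand 1 against (Heavy, Moderate): payoffs 46, 65, 85 → best response Blitz.
Brand 1 against (Heavy, Heavy): payoffs 71, 22, 41 → best response Moderate.
Brand 2 against (Moderate, Moderate): payoffs 39, 16 → best response Moderate.
Brand 2 against (Moderate, Heavy): payoffs 11, 86 → best response Heavy.
Brand 2 against (Heavy, Moderate): payoffs 53, 69 → best response Heavy.
Brand 2 against (Heavy, Heavy): payoffs 44, 24 → best response Moderate.
Brand 2 against (Blitz, Moderate): payoffs 94, 12 → best response Moderate.
Brand 2 against (Blitz, Heavy): payoffs 42, 10 → best response Moderate.
Brand 3 against (Moderate, Moderate): payoffs 76, 34 → best response Moderate.
Brand 3 against (Moderate, Heavy): payoffs 21, 95 → best response Heavy.
Brand 3 against (Heavy, Moderate): payoffs 85, 90 → best response Heavy.
Brand 3 against (Heavy, Heavy): payoffs 37, 99 → best response Heavy.
Brand 3 against (Blitz, Moderate): payoffs 43, 42 → best response Moderate.
Brand 3 against (Blitz, Heavy): payoffs 53, 27 → best response Moderate.
Mutual best responses: (Moderate, Moderate, Moderate); (Moderate, Heavy, Heavy).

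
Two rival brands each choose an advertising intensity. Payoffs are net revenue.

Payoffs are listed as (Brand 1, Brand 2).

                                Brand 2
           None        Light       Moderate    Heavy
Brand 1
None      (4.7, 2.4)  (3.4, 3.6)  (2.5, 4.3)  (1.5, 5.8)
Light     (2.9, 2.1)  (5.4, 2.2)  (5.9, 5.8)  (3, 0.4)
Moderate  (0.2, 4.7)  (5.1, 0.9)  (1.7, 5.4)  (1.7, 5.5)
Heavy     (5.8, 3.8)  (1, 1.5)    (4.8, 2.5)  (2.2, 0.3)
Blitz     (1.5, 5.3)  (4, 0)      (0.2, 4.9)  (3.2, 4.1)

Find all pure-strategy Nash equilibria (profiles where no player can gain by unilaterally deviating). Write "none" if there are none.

Pure-strategy Nash equilibria: (Light, Moderate), (Heavy, None)

(None, None): Brand 1 can switch to Heavy (4.7 → 5.8). Not NE.
(None, Light): Brand 1 can switch to Light (3.4 → 5.4). Not NE.
(None, Moderate): Brand 1 can switch to Light (2.5 → 5.9). Not NE.
(None, Heavy): Brand 1 can switch to Light (1.5 → 3). Not NE.
(Light, None): Brand 1 can switch to None (2.9 → 4.7). Not NE.
(Light, Light): Brand 2 can switch to Moderate (2.2 → 5.8). Not NE.
(Light, Moderate): Brand 1 gets 5.9, best alternative 4.8; Brand 2 gets 5.8, best alternative 2.2. No profitable deviation — NE.
(Light, Heavy): Brand 1 can switch to Blitz (3 → 3.2). Not NE.
(Moderate, None): Brand 1 can switch to None (0.2 → 4.7). Not NE.
(Moderate, Light): Brand 1 can switch to Light (5.1 → 5.4). Not NE.
(Moderate, Moderate): Brand 1 can switch to None (1.7 → 2.5). Not NE.
(Heavy, None): Brand 1 gets 5.8, best alternative 4.7; Brand 2 gets 3.8, best alternative 2.5. No profitable deviation — NE.
(The remaining 8 profiles each have a profitable deviation by the same check.)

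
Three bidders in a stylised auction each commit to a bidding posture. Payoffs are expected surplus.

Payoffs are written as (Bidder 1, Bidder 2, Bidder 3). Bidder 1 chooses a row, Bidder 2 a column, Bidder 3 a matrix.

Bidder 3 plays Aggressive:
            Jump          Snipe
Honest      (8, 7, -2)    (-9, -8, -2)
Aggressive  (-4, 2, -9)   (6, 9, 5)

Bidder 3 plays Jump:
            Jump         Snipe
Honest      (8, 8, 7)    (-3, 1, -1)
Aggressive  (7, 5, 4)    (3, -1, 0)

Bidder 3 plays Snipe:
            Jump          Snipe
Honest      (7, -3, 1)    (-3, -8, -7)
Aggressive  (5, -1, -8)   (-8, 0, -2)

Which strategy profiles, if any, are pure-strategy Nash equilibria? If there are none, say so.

The pure Nash equilibria are (Honest, Jump, Jump) and (Aggressive, Snipe, Aggressive).

Bidder 1 against (Jump, Aggressive): payoffs 8, -4 → best response Honest.
Bidder 1 against (Jump, Jump): payoffs 8, 7 → best response Honest.
Bidder 1 against (Jump, Snipe): payoffs 7, 5 → best response Honest.
Bidder 1 against (Snipe, Aggressive): payoffs -9, 6 → best response Aggressive.
Bidder 1 against (Snipe, Jump): payoffs -3, 3 → best response Aggressive.
Bidder 1 against (Snipe, Snipe): payoffs -3, -8 → best response Honest.
Bidder 2 against (Honest, Aggressive): payoffs 7, -8 → best response Jump.
Bidder 2 against (Honest, Jump): payoffs 8, 1 → best response Jump.
Bidder 2 against (Honest, Snipe): payoffs -3, -8 → best response Jump.
Bidder 2 against (Aggressive, Aggressive): payoffs 2, 9 → best response Snipe.
Bidder 2 against (Aggressive, Jump): payoffs 5, -1 → best response Jump.
Bidder 2 against (Aggressive, Snipe): payoffs -1, 0 → best response Snipe.
Bidder 3 against (Honest, Jump): payoffs -2, 7, 1 → best response Jump.
Bidder 3 against (Honest, Snipe): payoffs -2, -1, -7 → best response Jump.
Bidder 3 against (Aggressive, Jump): payoffs -9, 4, -8 → best response Jump.
Bidder 3 against (Aggressive, Snipe): payoffs 5, 0, -2 → best response Aggressive.
Mutual best responses: (Honest, Jump, Jump); (Aggressive, Snipe, Aggressive).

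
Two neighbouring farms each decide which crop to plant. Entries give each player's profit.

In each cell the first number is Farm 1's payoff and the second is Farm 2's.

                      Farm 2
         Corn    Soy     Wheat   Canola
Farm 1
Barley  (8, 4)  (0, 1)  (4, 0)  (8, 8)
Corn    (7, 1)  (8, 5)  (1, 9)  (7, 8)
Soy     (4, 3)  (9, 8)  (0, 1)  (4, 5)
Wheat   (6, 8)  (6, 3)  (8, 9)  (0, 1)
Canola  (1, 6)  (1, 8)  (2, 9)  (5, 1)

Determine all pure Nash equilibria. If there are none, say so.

For each strategy profile, look for a profitable unilateral deviation.
(Barley, Corn): Farm 2 can switch to Canola (4 → 8). Not NE.
(Barley, Soy): Farm 1 can switch to Corn (0 → 8). Not NE.
(Barley, Wheat): Farm 1 can switch to Wheat (4 → 8). Not NE.
(Barley, Canola): Farm 1 gets 8, best alternative 7; Farm 2 gets 8, best alternative 4. No profitable deviation — NE.
(Corn, Corn): Farm 1 can switch to Barley (7 → 8). Not NE.
(Corn, Soy): Farm 1 can switch to Soy (8 → 9). Not NE.
(Corn, Wheat): Farm 1 can switch to Barley (1 → 4). Not NE.
(Corn, Canola): Farm 1 can switch to Barley (7 → 8). Not NE.
(Soy, Corn): Farm 1 can switch to Barley (4 → 8). Not NE.
(Soy, Soy): Farm 1 gets 9, best alternative 8; Farm 2 gets 8, best alternative 5. No profitable deviation — NE.
(Wheat, Wheat): Farm 1 gets 8, best alternative 4; Farm 2 gets 9, best alternative 8. No profitable deviation — NE.
(The remaining 9 profiles each have a profitable deviation by the same check.)

(Barley, Canola) and (Soy, Soy) and (Wheat, Wheat)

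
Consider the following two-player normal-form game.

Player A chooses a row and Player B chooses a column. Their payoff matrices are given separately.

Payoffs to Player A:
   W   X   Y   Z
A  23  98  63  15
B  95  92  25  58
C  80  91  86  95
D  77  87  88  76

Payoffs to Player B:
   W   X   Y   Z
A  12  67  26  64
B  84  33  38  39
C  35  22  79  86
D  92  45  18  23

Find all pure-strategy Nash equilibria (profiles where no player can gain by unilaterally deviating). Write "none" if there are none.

(A, X) and (B, W) and (C, Z)

Player A against W: payoffs 23, 95, 80, 77 → best response B.
Player A against X: payoffs 98, 92, 91, 87 → best response A.
Player A against Y: payoffs 63, 25, 86, 88 → best response D.
Player A against Z: payoffs 15, 58, 95, 76 → best response C.
Player B against A: payoffs 12, 67, 26, 64 → best response X.
Player B against B: payoffs 84, 33, 38, 39 → best response W.
Player B against C: payoffs 35, 22, 79, 86 → best response Z.
Player B against D: payoffs 92, 45, 18, 23 → best response W.
Mutual best responses: (A, X); (B, W); (C, Z).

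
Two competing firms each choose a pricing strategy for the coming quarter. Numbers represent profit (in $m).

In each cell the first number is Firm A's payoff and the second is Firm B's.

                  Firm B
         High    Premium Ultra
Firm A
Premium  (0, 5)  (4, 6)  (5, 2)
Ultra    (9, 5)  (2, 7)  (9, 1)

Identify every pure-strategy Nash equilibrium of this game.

Pure NE: (Premium, Premium)

Firm A against High: payoffs 0, 9 → best response Ultra.
Firm A against Premium: payoffs 4, 2 → best response Premium.
Firm A against Ultra: payoffs 5, 9 → best response Ultra.
Firm B against Premium: payoffs 5, 6, 2 → best response Premium.
Firm B against Ultra: payoffs 5, 7, 1 → best response Premium.
Mutual best responses: (Premium, Premium).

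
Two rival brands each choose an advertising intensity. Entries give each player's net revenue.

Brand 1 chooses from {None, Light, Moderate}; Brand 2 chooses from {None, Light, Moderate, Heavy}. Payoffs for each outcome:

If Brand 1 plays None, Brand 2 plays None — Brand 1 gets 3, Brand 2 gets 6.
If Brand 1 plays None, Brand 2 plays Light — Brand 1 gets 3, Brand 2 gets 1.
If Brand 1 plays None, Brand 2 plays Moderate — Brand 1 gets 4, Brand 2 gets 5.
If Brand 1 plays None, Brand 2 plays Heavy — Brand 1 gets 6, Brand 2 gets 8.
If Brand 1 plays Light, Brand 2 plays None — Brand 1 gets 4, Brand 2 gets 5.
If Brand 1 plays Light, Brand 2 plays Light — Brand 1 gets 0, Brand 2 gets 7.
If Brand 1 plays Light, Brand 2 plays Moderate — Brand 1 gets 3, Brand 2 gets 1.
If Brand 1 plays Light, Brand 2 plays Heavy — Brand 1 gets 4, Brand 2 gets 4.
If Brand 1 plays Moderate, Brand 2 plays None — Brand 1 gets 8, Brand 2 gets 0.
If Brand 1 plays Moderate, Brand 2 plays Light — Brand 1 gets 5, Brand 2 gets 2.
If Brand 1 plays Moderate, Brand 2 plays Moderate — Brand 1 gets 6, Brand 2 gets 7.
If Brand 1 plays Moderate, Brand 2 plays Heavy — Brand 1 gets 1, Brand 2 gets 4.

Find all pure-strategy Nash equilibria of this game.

For each player, find the best response to each opponent profile; mutual best responses are the pure NE.
Brand 1 against None: payoffs 3, 4, 8 → best response Moderate.
Brand 1 against Light: payoffs 3, 0, 5 → best response Moderate.
Brand 1 against Moderate: payoffs 4, 3, 6 → best response Moderate.
Brand 1 against Heavy: payoffs 6, 4, 1 → best response None.
Brand 2 against None: payoffs 6, 1, 5, 8 → best response Heavy.
Brand 2 against Light: payoffs 5, 7, 1, 4 → best response Light.
Brand 2 against Moderate: payoffs 0, 2, 7, 4 → best response Moderate.
Mutual best responses: (None, Heavy); (Moderate, Moderate).

Pure-strategy Nash equilibria: (None, Heavy); (Moderate, Moderate)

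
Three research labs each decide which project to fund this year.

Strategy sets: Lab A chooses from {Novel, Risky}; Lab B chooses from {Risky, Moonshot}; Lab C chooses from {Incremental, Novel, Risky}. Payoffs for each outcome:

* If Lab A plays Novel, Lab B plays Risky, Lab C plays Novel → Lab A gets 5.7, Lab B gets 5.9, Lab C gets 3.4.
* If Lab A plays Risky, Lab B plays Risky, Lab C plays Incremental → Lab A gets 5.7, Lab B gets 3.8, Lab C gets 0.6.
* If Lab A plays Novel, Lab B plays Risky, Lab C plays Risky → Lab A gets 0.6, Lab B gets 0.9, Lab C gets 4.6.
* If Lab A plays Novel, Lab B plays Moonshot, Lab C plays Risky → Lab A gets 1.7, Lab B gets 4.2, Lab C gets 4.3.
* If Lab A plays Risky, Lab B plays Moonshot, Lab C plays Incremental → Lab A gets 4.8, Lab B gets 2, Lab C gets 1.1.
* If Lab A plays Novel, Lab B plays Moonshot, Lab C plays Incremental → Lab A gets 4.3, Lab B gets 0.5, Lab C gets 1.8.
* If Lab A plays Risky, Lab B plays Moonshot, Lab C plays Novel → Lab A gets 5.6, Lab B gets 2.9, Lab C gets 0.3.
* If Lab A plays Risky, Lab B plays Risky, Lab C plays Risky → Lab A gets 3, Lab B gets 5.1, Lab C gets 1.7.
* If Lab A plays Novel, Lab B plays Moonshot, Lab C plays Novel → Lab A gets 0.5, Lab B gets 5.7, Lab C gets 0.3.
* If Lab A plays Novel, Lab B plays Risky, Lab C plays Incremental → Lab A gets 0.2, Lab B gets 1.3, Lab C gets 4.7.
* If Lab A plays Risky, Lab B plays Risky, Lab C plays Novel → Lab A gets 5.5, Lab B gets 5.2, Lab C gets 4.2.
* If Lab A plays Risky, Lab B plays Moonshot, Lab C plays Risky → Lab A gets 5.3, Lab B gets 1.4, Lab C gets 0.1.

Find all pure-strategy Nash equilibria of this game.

(Novel, Risky, Incremental): Lab A can switch to Risky (0.2 → 5.7). Not NE.
(Novel, Risky, Novel): Lab C can switch to Incremental (3.4 → 4.7). Not NE.
(Novel, Risky, Risky): Lab A can switch to Risky (0.6 → 3). Not NE.
(Novel, Moonshot, Incremental): Lab A can switch to Risky (4.3 → 4.8). Not NE.
(Novel, Moonshot, Novel): Lab A can switch to Risky (0.5 → 5.6). Not NE.
(Novel, Moonshot, Risky): Lab A can switch to Risky (1.7 → 5.3). Not NE.
(Risky, Risky, Incremental): Lab C can switch to Novel (0.6 → 4.2). Not NE.
(Risky, Risky, Novel): Lab A can switch to Novel (5.5 → 5.7). Not NE.
(Risky, Risky, Risky): Lab C can switch to Novel (1.7 → 4.2). Not NE.
(Risky, Moonshot, Incremental): Lab B can switch to Risky (2 → 3.8). Not NE.
(The remaining 2 profiles each have a profitable deviation by the same check.)

There is no pure-strategy Nash equilibrium.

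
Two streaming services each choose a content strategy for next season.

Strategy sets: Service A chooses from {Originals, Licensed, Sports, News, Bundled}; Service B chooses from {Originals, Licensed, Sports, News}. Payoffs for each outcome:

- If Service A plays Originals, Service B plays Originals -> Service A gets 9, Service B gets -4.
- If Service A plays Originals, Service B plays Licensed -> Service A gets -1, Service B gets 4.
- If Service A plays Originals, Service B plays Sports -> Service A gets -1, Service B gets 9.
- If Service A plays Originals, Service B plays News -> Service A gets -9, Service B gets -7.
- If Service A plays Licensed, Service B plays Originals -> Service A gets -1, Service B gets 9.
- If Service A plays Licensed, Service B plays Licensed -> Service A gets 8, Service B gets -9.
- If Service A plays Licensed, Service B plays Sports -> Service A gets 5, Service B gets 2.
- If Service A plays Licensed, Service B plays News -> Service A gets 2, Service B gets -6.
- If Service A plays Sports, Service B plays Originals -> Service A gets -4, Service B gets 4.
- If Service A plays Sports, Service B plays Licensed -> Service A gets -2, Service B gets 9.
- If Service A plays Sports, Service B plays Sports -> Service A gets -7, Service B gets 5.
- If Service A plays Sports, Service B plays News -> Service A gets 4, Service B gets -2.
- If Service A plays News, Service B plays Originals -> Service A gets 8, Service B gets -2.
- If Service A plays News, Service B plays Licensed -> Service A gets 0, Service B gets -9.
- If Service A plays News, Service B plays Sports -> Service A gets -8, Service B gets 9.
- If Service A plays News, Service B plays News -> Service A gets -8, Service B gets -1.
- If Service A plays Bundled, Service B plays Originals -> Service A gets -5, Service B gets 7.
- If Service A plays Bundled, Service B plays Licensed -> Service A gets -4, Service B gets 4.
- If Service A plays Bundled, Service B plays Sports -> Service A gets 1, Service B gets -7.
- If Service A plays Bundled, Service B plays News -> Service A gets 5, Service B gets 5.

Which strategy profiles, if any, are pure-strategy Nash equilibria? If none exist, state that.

Service A against Originals: payoffs 9, -1, -4, 8, -5 → best response Originals.
Service A against Licensed: payoffs -1, 8, -2, 0, -4 → best response Licensed.
Service A against Sports: payoffs -1, 5, -7, -8, 1 → best response Licensed.
Service A against News: payoffs -9, 2, 4, -8, 5 → best response Bundled.
Service B against Originals: payoffs -4, 4, 9, -7 → best response Sports.
Service B against Licensed: payoffs 9, -9, 2, -6 → best response Originals.
Service B against Sports: payoffs 4, 9, 5, -2 → best response Licensed.
Service B against News: payoffs -2, -9, 9, -1 → best response Sports.
Service B against Bundled: payoffs 7, 4, -7, 5 → best response Originals.
No profile is a mutual best response for all players.

This game has no pure Nash equilibrium.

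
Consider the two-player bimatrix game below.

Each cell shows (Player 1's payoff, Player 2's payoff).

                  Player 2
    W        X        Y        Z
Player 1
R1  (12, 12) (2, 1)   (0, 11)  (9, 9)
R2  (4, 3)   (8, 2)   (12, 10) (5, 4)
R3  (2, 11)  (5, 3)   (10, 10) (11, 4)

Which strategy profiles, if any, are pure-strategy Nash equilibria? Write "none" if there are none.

Player 1 against W: payoffs 12, 4, 2 → best response R1.
Player 1 against X: payoffs 2, 8, 5 → best response R2.
Player 1 against Y: payoffs 0, 12, 10 → best response R2.
Player 1 against Z: payoffs 9, 5, 11 → best response R3.
Player 2 against R1: payoffs 12, 1, 11, 9 → best response W.
Player 2 against R2: payoffs 3, 2, 10, 4 → best response Y.
Player 2 against R3: payoffs 11, 3, 10, 4 → best response W.
Mutual best responses: (R1, W); (R2, Y).

(R1, W) and (R2, Y)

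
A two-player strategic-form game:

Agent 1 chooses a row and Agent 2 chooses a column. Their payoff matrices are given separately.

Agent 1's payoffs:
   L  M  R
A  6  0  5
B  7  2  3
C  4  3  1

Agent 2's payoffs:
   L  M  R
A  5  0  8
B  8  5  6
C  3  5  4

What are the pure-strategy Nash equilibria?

(A, L): Agent 1 can switch to B (6 → 7). Not NE.
(A, M): Agent 1 can switch to B (0 → 2). Not NE.
(A, R): Agent 1 gets 5, best alternative 3; Agent 2 gets 8, best alternative 5. No profitable deviation — NE.
(B, L): Agent 1 gets 7, best alternative 6; Agent 2 gets 8, best alternative 6. No profitable deviation — NE.
(B, M): Agent 1 can switch to C (2 → 3). Not NE.
(B, R): Agent 1 can switch to A (3 → 5). Not NE.
(C, L): Agent 1 can switch to A (4 → 6). Not NE.
(C, M): Agent 1 gets 3, best alternative 2; Agent 2 gets 5, best alternative 4. No profitable deviation — NE.
(C, R): Agent 1 can switch to A (1 → 5). Not NE.

The pure Nash equilibria are (A, R) and (B, L) and (C, M).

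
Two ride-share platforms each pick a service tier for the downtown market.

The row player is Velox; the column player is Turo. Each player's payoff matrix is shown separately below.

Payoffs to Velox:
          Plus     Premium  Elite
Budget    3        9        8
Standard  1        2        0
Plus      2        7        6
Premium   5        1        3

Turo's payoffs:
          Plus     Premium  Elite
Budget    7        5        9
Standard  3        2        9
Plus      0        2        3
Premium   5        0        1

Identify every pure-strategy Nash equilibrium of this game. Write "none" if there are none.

(Budget, Plus): Velox can switch to Premium (3 → 5). Not NE.
(Budget, Premium): Turo can switch to Plus (5 → 7). Not NE.
(Budget, Elite): Velox gets 8, best alternative 6; Turo gets 9, best alternative 7. No profitable deviation — NE.
(Standard, Plus): Velox can switch to Budget (1 → 3). Not NE.
(Standard, Premium): Velox can switch to Budget (2 → 9). Not NE.
(Standard, Elite): Velox can switch to Budget (0 → 8). Not NE.
(Plus, Plus): Velox can switch to Budget (2 → 3). Not NE.
(Plus, Premium): Velox can switch to Budget (7 → 9). Not NE.
(Plus, Elite): Velox can switch to Budget (6 → 8). Not NE.
(Premium, Plus): Velox gets 5, best alternative 3; Turo gets 5, best alternative 1. No profitable deviation — NE.
(Premium, Premium): Velox can switch to Budget (1 → 9). Not NE.
(Premium, Elite): Velox can switch to Budget (3 → 8). Not NE.

Pure-strategy Nash equilibria: (Budget, Elite), (Premium, Plus)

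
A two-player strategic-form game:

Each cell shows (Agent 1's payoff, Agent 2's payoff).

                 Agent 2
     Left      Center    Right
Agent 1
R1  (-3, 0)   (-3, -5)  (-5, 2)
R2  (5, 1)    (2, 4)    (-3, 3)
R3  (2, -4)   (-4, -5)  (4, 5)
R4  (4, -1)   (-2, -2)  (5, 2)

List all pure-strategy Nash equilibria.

Mark each player's best response to every combination of opponents' strategies; a profile where every player is best-responding is a pure Nash equilibrium.
Agent 1 against Left: payoffs -3, 5, 2, 4 → best response R2.
Agent 1 against Center: payoffs -3, 2, -4, -2 → best response R2.
Agent 1 against Right: payoffs -5, -3, 4, 5 → best response R4.
Agent 2 against R1: payoffs 0, -5, 2 → best response Right.
Agent 2 against R2: payoffs 1, 4, 3 → best response Center.
Agent 2 against R3: payoffs -4, -5, 5 → best response Right.
Agent 2 against R4: payoffs -1, -2, 2 → best response Right.
Mutual best responses: (R2, Center); (R4, Right).

The pure Nash equilibria are (R2, Center); (R4, Right).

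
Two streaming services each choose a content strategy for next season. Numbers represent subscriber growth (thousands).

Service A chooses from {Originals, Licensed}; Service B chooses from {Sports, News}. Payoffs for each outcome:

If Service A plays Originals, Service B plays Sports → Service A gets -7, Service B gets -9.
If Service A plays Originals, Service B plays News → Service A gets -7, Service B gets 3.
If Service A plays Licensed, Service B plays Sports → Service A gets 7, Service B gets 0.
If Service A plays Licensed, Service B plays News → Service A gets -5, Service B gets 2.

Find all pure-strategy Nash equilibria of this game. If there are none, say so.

(Licensed, News)

Mark each player's best response to every combination of opponents' strategies; a profile where every player is best-responding is a pure Nash equilibrium.
Service A against Sports: payoffs -7, 7 → best response Licensed.
Service A against News: payoffs -7, -5 → best response Licensed.
Service B against Originals: payoffs -9, 3 → best response News.
Service B against Licensed: payoffs 0, 2 → best response News.
Mutual best responses: (Licensed, News).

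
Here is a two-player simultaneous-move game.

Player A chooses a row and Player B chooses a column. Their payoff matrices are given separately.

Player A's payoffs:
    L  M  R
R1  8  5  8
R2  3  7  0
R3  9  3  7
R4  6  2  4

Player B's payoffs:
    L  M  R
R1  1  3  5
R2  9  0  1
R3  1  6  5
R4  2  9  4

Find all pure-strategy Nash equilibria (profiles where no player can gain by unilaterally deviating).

(R1, R)

Player A against L: payoffs 8, 3, 9, 6 → best response R3.
Player A against M: payoffs 5, 7, 3, 2 → best response R2.
Player A against R: payoffs 8, 0, 7, 4 → best response R1.
Player B against R1: payoffs 1, 3, 5 → best response R.
Player B against R2: payoffs 9, 0, 1 → best response L.
Player B against R3: payoffs 1, 6, 5 → best response M.
Player B against R4: payoffs 2, 9, 4 → best response M.
Mutual best responses: (R1, R).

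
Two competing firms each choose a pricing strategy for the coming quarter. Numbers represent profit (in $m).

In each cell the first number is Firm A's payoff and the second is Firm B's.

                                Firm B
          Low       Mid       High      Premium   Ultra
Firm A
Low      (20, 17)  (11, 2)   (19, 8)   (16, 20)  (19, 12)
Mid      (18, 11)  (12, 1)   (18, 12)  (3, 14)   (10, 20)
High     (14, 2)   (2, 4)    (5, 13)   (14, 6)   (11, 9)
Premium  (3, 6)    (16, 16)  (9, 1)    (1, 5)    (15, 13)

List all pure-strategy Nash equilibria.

Mark each player's best response to every combination of opponents' strategies; a profile where every player is best-responding is a pure Nash equilibrium.
Firm A against Low: payoffs 20, 18, 14, 3 → best response Low.
Firm A against Mid: payoffs 11, 12, 2, 16 → best response Premium.
Firm A against High: payoffs 19, 18, 5, 9 → best response Low.
Firm A against Premium: payoffs 16, 3, 14, 1 → best response Low.
Firm A against Ultra: payoffs 19, 10, 11, 15 → best response Low.
Firm B against Low: payoffs 17, 2, 8, 20, 12 → best response Premium.
Firm B against Mid: payoffs 11, 1, 12, 14, 20 → best response Ultra.
Firm B against High: payoffs 2, 4, 13, 6, 9 → best response High.
Firm B against Premium: payoffs 6, 16, 1, 5, 13 → best response Mid.
Mutual best responses: (Low, Premium); (Premium, Mid).

The pure Nash equilibria are (Low, Premium); (Premium, Mid).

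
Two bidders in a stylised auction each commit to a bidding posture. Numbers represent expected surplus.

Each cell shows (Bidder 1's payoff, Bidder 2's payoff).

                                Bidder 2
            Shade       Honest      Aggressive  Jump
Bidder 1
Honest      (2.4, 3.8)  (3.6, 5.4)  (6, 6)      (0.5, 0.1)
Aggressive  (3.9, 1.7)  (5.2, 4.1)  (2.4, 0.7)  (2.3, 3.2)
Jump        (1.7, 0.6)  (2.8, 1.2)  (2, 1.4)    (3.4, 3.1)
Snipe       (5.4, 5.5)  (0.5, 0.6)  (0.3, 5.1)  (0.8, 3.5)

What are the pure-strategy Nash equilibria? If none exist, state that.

(Honest, Aggressive) and (Aggressive, Honest) and (Jump, Jump) and (Snipe, Shade)

Bidder 1 against Shade: payoffs 2.4, 3.9, 1.7, 5.4 → best response Snipe.
Bidder 1 against Honest: payoffs 3.6, 5.2, 2.8, 0.5 → best response Aggressive.
Bidder 1 against Aggressive: payoffs 6, 2.4, 2, 0.3 → best response Honest.
Bidder 1 against Jump: payoffs 0.5, 2.3, 3.4, 0.8 → best response Jump.
Bidder 2 against Honest: payoffs 3.8, 5.4, 6, 0.1 → best response Aggressive.
Bidder 2 against Aggressive: payoffs 1.7, 4.1, 0.7, 3.2 → best response Honest.
Bidder 2 against Jump: payoffs 0.6, 1.2, 1.4, 3.1 → best response Jump.
Bidder 2 against Snipe: payoffs 5.5, 0.6, 5.1, 3.5 → best response Shade.
Mutual best responses: (Honest, Aggressive); (Aggressive, Honest); (Jump, Jump); (Snipe, Shade).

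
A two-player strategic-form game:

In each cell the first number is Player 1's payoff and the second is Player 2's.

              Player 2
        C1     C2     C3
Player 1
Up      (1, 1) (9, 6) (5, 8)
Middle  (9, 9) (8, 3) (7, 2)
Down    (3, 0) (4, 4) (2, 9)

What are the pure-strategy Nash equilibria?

Pure NE: (Middle, C1)

For each strategy profile, look for a profitable unilateral deviation.
(Up, C1): Player 1 can switch to Middle (1 → 9). Not NE.
(Up, C2): Player 2 can switch to C3 (6 → 8). Not NE.
(Up, C3): Player 1 can switch to Middle (5 → 7). Not NE.
(Middle, C1): Player 1 gets 9, best alternative 3; Player 2 gets 9, best alternative 3. No profitable deviation — NE.
(Middle, C2): Player 1 can switch to Up (8 → 9). Not NE.
(Middle, C3): Player 2 can switch to C1 (2 → 9). Not NE.
(Down, C1): Player 1 can switch to Middle (3 → 9). Not NE.
(Down, C2): Player 1 can switch to Up (4 → 9). Not NE.
(Down, C3): Player 1 can switch to Up (2 → 5). Not NE.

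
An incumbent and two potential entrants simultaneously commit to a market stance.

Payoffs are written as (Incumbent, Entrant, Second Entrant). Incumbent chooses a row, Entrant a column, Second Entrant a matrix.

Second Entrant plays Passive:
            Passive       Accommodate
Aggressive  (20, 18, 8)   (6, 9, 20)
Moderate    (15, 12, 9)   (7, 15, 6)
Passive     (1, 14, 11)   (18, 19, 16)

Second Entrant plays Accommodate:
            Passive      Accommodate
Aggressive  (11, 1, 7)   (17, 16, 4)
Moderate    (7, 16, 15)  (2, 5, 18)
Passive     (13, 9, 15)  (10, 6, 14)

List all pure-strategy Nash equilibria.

The pure Nash equilibria are (Aggressive, Passive, Passive) and (Passive, Passive, Accommodate) and (Passive, Accommodate, Passive).

(Aggressive, Passive, Passive): Incumbent gets 20, best alternative 15; Entrant gets 18, best alternative 9; Second Entrant gets 8, best alternative 7. No profitable deviation — NE.
(Aggressive, Passive, Accommodate): Incumbent can switch to Passive (11 → 13). Not NE.
(Aggressive, Accommodate, Passive): Incumbent can switch to Moderate (6 → 7). Not NE.
(Aggressive, Accommodate, Accommodate): Second Entrant can switch to Passive (4 → 20). Not NE.
(Moderate, Passive, Passive): Incumbent can switch to Aggressive (15 → 20). Not NE.
(Moderate, Passive, Accommodate): Incumbent can switch to Aggressive (7 → 11). Not NE.
(Moderate, Accommodate, Passive): Incumbent can switch to Passive (7 → 18). Not NE.
(Moderate, Accommodate, Accommodate): Incumbent can switch to Aggressive (2 → 17). Not NE.
(Passive, Passive, Passive): Incumbent can switch to Aggressive (1 → 20). Not NE.
(Passive, Passive, Accommodate): Incumbent gets 13, best alternative 11; Entrant gets 9, best alternative 6; Second Entrant gets 15, best alternative 11. No profitable deviation — NE.
(Passive, Accommodate, Passive): Incumbent gets 18, best alternative 7; Entrant gets 19, best alternative 14; Second Entrant gets 16, best alternative 14. No profitable deviation — NE.
(Passive, Accommodate, Accommodate): Incumbent can switch to Aggressive (10 → 17). Not NE.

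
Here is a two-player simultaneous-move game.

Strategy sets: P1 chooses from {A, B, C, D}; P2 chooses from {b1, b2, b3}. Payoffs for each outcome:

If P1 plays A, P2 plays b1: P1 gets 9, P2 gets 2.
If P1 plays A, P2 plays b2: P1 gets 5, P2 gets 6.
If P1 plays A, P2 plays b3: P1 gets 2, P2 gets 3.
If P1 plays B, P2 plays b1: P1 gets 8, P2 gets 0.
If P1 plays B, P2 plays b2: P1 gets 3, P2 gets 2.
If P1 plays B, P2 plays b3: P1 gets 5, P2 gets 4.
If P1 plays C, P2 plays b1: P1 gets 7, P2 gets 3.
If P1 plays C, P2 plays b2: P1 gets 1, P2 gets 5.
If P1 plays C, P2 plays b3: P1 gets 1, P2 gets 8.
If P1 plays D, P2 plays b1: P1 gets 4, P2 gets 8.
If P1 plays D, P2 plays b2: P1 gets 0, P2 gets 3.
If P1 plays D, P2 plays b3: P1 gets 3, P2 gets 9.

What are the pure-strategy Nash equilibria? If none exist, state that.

For each strategy profile, look for a profitable unilateral deviation.
(A, b1): P2 can switch to b2 (2 → 6). Not NE.
(A, b2): P1 gets 5, best alternative 3; P2 gets 6, best alternative 3. No profitable deviation — NE.
(A, b3): P1 can switch to B (2 → 5). Not NE.
(B, b1): P1 can switch to A (8 → 9). Not NE.
(B, b2): P1 can switch to A (3 → 5). Not NE.
(B, b3): P1 gets 5, best alternative 3; P2 gets 4, best alternative 2. No profitable deviation — NE.
(C, b1): P1 can switch to A (7 → 9). Not NE.
(C, b2): P1 can switch to A (1 → 5). Not NE.
(C, b3): P1 can switch to A (1 → 2). Not NE.
(D, b1): P1 can switch to A (4 → 9). Not NE.
(D, b2): P1 can switch to A (0 → 5). Not NE.
(D, b3): P1 can switch to B (3 → 5). Not NE.

The pure Nash equilibria are (A, b2) and (B, b3).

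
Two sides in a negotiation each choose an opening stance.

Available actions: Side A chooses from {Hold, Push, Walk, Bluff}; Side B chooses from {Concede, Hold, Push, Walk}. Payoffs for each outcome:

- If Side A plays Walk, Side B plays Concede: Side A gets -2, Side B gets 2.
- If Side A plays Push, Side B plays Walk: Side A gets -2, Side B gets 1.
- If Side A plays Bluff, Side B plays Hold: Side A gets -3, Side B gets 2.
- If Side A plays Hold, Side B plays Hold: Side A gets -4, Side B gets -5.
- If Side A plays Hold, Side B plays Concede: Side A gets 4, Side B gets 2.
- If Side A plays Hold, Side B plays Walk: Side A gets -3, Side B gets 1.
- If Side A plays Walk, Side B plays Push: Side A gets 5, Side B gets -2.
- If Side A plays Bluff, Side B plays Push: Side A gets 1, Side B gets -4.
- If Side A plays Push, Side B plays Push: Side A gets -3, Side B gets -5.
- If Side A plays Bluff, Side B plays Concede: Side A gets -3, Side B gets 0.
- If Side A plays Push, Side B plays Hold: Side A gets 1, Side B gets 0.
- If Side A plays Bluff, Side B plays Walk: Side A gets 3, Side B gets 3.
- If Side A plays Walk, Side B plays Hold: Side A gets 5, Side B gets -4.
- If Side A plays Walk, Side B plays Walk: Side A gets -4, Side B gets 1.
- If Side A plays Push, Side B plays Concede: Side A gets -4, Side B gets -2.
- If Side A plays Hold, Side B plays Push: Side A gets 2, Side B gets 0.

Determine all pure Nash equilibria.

(Hold, Concede); (Bluff, Walk)

Side A against Concede: payoffs 4, -4, -2, -3 → best response Hold.
Side A against Hold: payoffs -4, 1, 5, -3 → best response Walk.
Side A against Push: payoffs 2, -3, 5, 1 → best response Walk.
Side A against Walk: payoffs -3, -2, -4, 3 → best response Bluff.
Side B against Hold: payoffs 2, -5, 0, 1 → best response Concede.
Side B against Push: payoffs -2, 0, -5, 1 → best response Walk.
Side B against Walk: payoffs 2, -4, -2, 1 → best response Concede.
Side B against Bluff: payoffs 0, 2, -4, 3 → best response Walk.
Mutual best responses: (Hold, Concede); (Bluff, Walk).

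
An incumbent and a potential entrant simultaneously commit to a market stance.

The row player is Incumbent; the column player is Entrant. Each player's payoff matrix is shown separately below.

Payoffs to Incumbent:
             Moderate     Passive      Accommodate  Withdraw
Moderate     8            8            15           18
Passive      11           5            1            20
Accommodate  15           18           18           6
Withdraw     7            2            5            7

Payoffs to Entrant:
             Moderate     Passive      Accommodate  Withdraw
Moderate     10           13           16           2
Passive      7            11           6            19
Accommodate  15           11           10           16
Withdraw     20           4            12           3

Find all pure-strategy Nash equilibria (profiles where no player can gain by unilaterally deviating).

Check each profile: it is a Nash equilibrium iff no player can strictly gain by switching unilaterally.
(Moderate, Moderate): Incumbent can switch to Passive (8 → 11). Not NE.
(Moderate, Passive): Incumbent can switch to Accommodate (8 → 18). Not NE.
(Moderate, Accommodate): Incumbent can switch to Accommodate (15 → 18). Not NE.
(Moderate, Withdraw): Incumbent can switch to Passive (18 → 20). Not NE.
(Passive, Moderate): Incumbent can switch to Accommodate (11 → 15). Not NE.
(Passive, Passive): Incumbent can switch to Moderate (5 → 8). Not NE.
(Passive, Accommodate): Incumbent can switch to Moderate (1 → 15). Not NE.
(Passive, Withdraw): Incumbent gets 20, best alternative 18; Entrant gets 19, best alternative 11. No profitable deviation — NE.
(Accommodate, Moderate): Entrant can switch to Withdraw (15 → 16). Not NE.
(Accommodate, Passive): Entrant can switch to Moderate (11 → 15). Not NE.
(Accommodate, Accommodate): Entrant can switch to Moderate (10 → 15). Not NE.
(Accommodate, Withdraw): Incumbent can switch to Moderate (6 → 18). Not NE.
(Withdraw, Moderate): Incumbent can switch to Moderate (7 → 8). Not NE.
(The remaining 3 profiles each have a profitable deviation by the same check.)

The unique pure-strategy Nash equilibrium is (Passive, Withdraw).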